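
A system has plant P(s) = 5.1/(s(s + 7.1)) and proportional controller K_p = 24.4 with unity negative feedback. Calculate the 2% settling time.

The closed-loop denominator s² + 7.1s + 124.4 gives ω_n = √124.4 = 11.16 and ζ = 7.1/(2ω_n) = 0.3182.
2% settling time T_s ≈ 4/(ζω_n) = 4/3.55 = 1.13 s.

T_s ≈ 1.13 s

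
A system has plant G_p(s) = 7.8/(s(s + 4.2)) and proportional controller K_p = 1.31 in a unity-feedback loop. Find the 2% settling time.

The closed-loop denominator s² + 4.2s + 10.22 gives ω_n = √10.22 = 3.197 and ζ = 4.2/(2ω_n) = 0.657.
2% settling time T_s ≈ 4/(ζω_n) = 4/2.1 = 1.9 s.

T_s ≈ 1.9 s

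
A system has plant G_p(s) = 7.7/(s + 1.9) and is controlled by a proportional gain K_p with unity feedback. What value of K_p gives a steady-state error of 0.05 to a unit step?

The loop is type 0, so e_ss(step) = 1/(1 + K_pos) with K_pos = K_p·G_p(0).
G_p(0) = 4.053. Require 1/(1 + K_p·4.053) = 0.05, so 1 + 4.053·K_p = 20.
K_p = (20 − 1)/4.053 = 4.69.

K_p = 4.69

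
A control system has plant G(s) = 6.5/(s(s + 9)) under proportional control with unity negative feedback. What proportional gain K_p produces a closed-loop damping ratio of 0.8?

Closed-loop characteristic equation: s² + 9s + K_p·6.5 = 0.
So ω_n = √(6.5K_p) and 2ζω_n = 9, giving ζ = 9/(2√(6.5K_p)).
Setting ζ = 0.8: √(6.5K_p) = 9/(2·0.8) = 5.625, so K_p = 31.64/6.5 = 4.87.

K_p = 4.87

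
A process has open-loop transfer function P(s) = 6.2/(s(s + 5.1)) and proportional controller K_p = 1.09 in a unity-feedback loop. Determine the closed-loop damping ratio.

ζ = 0.981

1 + K_p·P(s) = 0 gives s² + 5.1s + 6.758 = 0.
Matching s² + 2ζω_n s + ω_n²: ω_n = √6.758 = 2.6 rad/s and 2ζω_n = 5.1, so ζ = 5.1/(2·2.6) = 0.981.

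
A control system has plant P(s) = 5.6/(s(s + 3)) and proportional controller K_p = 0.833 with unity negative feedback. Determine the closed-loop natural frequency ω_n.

1 + K_p·P(s) = 0 gives s² + 3s + 4.665 = 0.
Matching s² + 2ζω_n s + ω_n²: ω_n = √4.665 = 2.16 rad/s and 2ζω_n = 3, so ζ = 3/(2·2.16) = 0.695.

ω_n = 2.16 rad/s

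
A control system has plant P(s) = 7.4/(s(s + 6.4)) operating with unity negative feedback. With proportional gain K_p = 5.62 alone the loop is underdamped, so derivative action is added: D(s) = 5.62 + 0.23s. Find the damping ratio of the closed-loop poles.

Forward path: (5.62 + 0.23s)·7.4/(s(s+6.4)). The closed-loop characteristic equation is s² + (6.4 + 7.4·0.23)s + 7.4·5.62 = 0.
That is s² + 8.102s + 41.59 = 0, so ω_n = 6.449 rad/s and ζ = 8.102/(2·6.449) = 0.6282.

ζ = 0.628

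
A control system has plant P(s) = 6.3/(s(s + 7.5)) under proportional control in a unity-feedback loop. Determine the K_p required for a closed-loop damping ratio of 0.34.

Closed-loop characteristic equation: s² + 7.5s + K_p·6.3 = 0.
So ω_n = √(6.3K_p) and 2ζω_n = 7.5, giving ζ = 7.5/(2√(6.3K_p)).
Setting ζ = 0.34: √(6.3K_p) = 7.5/(2·0.34) = 11.03, so K_p = 121.6/6.3 = 19.3.

K_p = 19.3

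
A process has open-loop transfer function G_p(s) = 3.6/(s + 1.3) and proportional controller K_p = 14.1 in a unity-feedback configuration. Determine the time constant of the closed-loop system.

Closed-loop transfer function: T(s) = K_p·G_p(s)/(1 + K_p·G_p(s)) = 50.76/(s + 1.3 + 50.76) = 50.76/(s + 52.06).
Time constant τ = 1/52.06 = 0.0192 s.

τ = 0.0192 s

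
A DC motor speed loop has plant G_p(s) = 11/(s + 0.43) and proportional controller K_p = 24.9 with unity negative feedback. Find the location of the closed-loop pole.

s = -274.3

Closed-loop transfer function: T(s) = K_p·G_p(s)/(1 + K_p·G_p(s)) = 273.9/(s + 0.43 + 273.9) = 273.9/(s + 274.3).
The closed-loop pole is at s = −274.3.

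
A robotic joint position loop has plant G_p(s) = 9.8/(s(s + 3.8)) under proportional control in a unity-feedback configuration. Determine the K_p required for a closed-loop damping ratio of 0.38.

Closed-loop characteristic equation: s² + 3.8s + K_p·9.8 = 0.
So ω_n = √(9.8K_p) and 2ζω_n = 3.8, giving ζ = 3.8/(2√(9.8K_p)).
Setting ζ = 0.38: √(9.8K_p) = 3.8/(2·0.38) = 5, so K_p = 25/9.8 = 2.55.

K_p = 2.55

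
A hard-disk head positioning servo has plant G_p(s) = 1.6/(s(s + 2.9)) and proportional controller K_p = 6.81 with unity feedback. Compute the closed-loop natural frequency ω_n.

ω_n = 3.3 rad/s

1 + K_p·G_p(s) = 0 gives s² + 2.9s + 10.9 = 0.
Matching s² + 2ζω_n s + ω_n²: ω_n = √10.9 = 3.301 rad/s and 2ζω_n = 2.9, so ζ = 2.9/(2·3.301) = 0.439.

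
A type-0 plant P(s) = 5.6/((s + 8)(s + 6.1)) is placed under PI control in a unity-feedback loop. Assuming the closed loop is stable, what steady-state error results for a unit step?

0

The PI controller's integrator makes the forward path type 1, so e_ss to a step is zero.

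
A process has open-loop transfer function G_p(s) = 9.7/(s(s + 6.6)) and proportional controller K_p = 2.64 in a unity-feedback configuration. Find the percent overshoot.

Closed-loop characteristic equation: s² + 6.6s + 25.61 = 0, so ω_n = 5.06 rad/s and ζ = 6.6/(2·5.06) = 0.6521.
%OS = 100·exp(−πζ/√(1−ζ²)) = 100·exp(−π·0.6521/√0.5747) = 6.7%.

6.7%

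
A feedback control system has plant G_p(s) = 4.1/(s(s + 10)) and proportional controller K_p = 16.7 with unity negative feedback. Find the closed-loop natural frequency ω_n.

1 + K_p·G_p(s) = 0 gives s² + 10s + 68.47 = 0.
So ω_n² = 68.47 ⇒ ω_n = 8.275 rad/s, and ζ = 10/(2ω_n) = 0.604.

ω_n = 8.27 rad/s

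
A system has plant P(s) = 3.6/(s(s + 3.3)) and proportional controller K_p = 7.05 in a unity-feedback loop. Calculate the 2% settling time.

T_s ≈ 2.42 s

The closed-loop denominator s² + 3.3s + 25.38 gives ω_n = √25.38 = 5.038 and ζ = 3.3/(2ω_n) = 0.3275.
2% settling time T_s ≈ 4/(ζω_n) = 4/1.65 = 2.42 s.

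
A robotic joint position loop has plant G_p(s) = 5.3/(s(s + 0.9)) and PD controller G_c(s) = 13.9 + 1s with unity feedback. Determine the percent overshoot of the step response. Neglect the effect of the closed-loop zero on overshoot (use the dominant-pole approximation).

29.6%

Forward path: (13.9 + 1s)·5.3/(s(s+0.9)). The closed-loop characteristic equation is s² + (0.9 + 5.3·1)s + 5.3·13.9 = 0.
That is s² + 6.2s + 73.67 = 0, so ω_n = 8.583 rad/s and ζ = 6.2/(2·8.583) = 0.3612.
%OS = 100·exp(−πζ/√(1−ζ²)) = 29.6%.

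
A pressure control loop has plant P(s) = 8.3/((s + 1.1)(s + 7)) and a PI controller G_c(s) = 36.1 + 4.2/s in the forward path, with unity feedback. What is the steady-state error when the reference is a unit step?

0

The open loop G_c(s)P(s) has a pole at the origin (type 1), so the static position error constant is infinite and e_ss = 1/(1+∞) = 0.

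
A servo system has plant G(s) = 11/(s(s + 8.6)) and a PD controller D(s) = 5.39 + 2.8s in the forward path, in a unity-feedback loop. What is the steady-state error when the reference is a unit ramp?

0.145

The loop has one pole at the origin (type 1). Velocity error constant K_v = lim_{s→0} s·D(s)G(s) = 5.39·11/8.6 = 6.894.
Steady-state error to a unit ramp: e_ss = 1/K_v = 0.145.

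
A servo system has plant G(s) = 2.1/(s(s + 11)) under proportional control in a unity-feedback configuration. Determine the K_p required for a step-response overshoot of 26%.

K_p = 92.8

From %OS = 100·exp(−πζ/√(1−ζ²)) = 26%, ζ = −ln(0.26)/√(π²+ln²(0.26)) = 0.3941.
Characteristic equation s² + 11s + 2.1K_p = 0 gives ζ = 11/(2√(2.1K_p)).
Setting ζ = 0.3941: √(2.1K_p) = 11/(2·0.3941) = 13.96, so K_p = 194.8/2.1 = 92.8.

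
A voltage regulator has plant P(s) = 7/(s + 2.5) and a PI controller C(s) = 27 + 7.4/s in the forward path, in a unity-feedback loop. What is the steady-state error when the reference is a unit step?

0

The open loop C(s)P(s) has a pole at the origin (type 1), so the static position error constant is infinite and e_ss = 1/(1+∞) = 0.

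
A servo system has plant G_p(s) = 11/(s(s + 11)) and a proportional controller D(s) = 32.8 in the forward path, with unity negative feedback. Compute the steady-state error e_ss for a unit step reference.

The open loop D(s)G_p(s) has a pole at the origin (type 1), so the static position error constant is infinite and e_ss = 1/(1+∞) = 0.

0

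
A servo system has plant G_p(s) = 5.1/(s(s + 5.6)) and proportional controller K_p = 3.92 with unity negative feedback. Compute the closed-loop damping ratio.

1 + K_p·G_p(s) = 0 gives s² + 5.6s + 19.99 = 0.
So ω_n² = 19.99 ⇒ ω_n = 4.471 rad/s, and ζ = 5.6/(2ω_n) = 0.626.

ζ = 0.626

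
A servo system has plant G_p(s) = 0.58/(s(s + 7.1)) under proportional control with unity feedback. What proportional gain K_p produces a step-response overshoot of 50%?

K_p = 468

From %OS = 100·exp(−πζ/√(1−ζ²)) = 50%, ζ = −ln(0.5)/√(π²+ln²(0.5)) = 0.2155.
Characteristic equation s² + 7.1s + 0.58K_p = 0 gives ζ = 7.1/(2√(0.58K_p)).
Setting ζ = 0.2155: √(0.58K_p) = 7.1/(2·0.2155) = 16.48, so K_p = 271.5/0.58 = 468.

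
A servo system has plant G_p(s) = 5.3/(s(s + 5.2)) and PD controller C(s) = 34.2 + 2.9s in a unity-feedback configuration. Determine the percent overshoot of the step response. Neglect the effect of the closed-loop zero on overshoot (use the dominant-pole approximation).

2.43%

Forward path: (34.2 + 2.9s)·5.3/(s(s+5.2)). The closed-loop characteristic equation is s² + (5.2 + 5.3·2.9)s + 5.3·34.2 = 0.
That is s² + 20.57s + 181.3 = 0, so ω_n = 13.46 rad/s and ζ = 20.57/(2·13.46) = 0.7639.
%OS = 100·exp(−πζ/√(1−ζ²)) = 2.43%.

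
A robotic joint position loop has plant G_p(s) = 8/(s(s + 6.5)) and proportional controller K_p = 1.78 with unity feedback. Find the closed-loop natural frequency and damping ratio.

ω_n = 3.77 rad/s, ζ = 0.861

The closed-loop denominator is s(s+6.5) + 1.78·8 = s² + 6.5s + 14.24.
So ω_n² = 14.24 ⇒ ω_n = 3.774 rad/s, and ζ = 6.5/(2ω_n) = 0.861.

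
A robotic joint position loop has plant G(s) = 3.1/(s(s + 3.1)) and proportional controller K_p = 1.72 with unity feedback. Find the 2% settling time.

Closed-loop characteristic equation: s² + 3.1s + 5.332 = 0, so ω_n = 2.309 rad/s and ζ = 3.1/(2·2.309) = 0.6713.
2% settling time T_s ≈ 4/(ζω_n) = 4/1.55 = 2.58 s.

T_s ≈ 2.58 s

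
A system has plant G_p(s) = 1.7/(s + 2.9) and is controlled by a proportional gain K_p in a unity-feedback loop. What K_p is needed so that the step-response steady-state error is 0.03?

Steady-state error for a unit step on this type-0 loop is 1/(1 + K_p·G_p(0)).
G_p(0) = 0.5862. Require 1/(1 + K_p·0.5862) = 0.03, so 1 + 0.5862·K_p = 33.33.
K_p = (33.33 − 1)/0.5862 = 55.2.

K_p = 55.2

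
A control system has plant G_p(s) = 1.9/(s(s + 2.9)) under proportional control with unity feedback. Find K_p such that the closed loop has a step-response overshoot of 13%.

From %OS = 100·exp(−πζ/√(1−ζ²)) = 13%, ζ = −ln(0.13)/√(π²+ln²(0.13)) = 0.5446.
Characteristic equation s² + 2.9s + 1.9K_p = 0 gives ζ = 2.9/(2√(1.9K_p)).
Setting ζ = 0.5446: √(1.9K_p) = 2.9/(2·0.5446) = 2.662, so K_p = 7.088/1.9 = 3.73.

K_p = 3.73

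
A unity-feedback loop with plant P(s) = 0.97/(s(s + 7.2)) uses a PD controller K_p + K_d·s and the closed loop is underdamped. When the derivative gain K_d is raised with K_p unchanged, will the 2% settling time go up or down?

decrease

Characteristic equation s² + (7.2 + 0.97K_d)s + 0.97K_p = 0: raising K_d increases ζω_n = (7.2+0.97K_d)/2 while the loop stays underdamped, so T_s ≈ 4/(ζω_n) decreases.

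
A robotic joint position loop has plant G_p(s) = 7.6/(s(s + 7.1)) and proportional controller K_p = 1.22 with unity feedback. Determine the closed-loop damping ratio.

ζ = 1.17

With unity feedback the closed-loop characteristic equation is s² + 7.1s + 1.22·7.6 = s² + 7.1s + 9.272 = 0.
Matching s² + 2ζω_n s + ω_n²: ω_n = √9.272 = 3.045 rad/s and 2ζω_n = 7.1, so ζ = 7.1/(2·3.045) = 1.17.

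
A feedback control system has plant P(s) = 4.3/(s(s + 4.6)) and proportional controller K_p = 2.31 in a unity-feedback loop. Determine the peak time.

Closed-loop characteristic equation: s² + 4.6s + 9.933 = 0, so ω_n = 3.152 rad/s and ζ = 4.6/(2·3.152) = 0.7298.
Damped frequency ω_d = ω_n√(1−ζ²) = 2.155 rad/s, so peak time T_p = π/ω_d = 1.46 s.

T_p = 1.46 s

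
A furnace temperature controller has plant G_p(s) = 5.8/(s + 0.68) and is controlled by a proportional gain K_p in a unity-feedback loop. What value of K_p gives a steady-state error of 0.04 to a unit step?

K_p = 2.81

The loop is type 0, so e_ss(step) = 1/(1 + K_pos) with K_pos = K_p·G_p(0).
G_p(0) = 8.529. Require 1/(1 + K_p·8.529) = 0.04, so 1 + 8.529·K_p = 25.
K_p = (25 − 1)/8.529 = 2.81.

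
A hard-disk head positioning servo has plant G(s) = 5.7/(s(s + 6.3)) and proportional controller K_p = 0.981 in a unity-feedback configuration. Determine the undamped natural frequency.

1 + K_p·G(s) = 0 gives s² + 6.3s + 5.592 = 0.
Matching s² + 2ζω_n s + ω_n²: ω_n = √5.592 = 2.365 rad/s and 2ζω_n = 6.3, so ζ = 6.3/(2·2.365) = 1.33.

ω_n = 2.36 rad/s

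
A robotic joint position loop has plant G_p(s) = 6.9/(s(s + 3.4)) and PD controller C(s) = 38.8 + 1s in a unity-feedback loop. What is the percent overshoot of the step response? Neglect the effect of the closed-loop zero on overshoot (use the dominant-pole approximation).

Forward path: (38.8 + 1s)·6.9/(s(s+3.4)). The closed-loop characteristic equation is s² + (3.4 + 6.9·1)s + 6.9·38.8 = 0.
That is s² + 10.3s + 267.7 = 0, so ω_n = 16.36 rad/s and ζ = 10.3/(2·16.36) = 0.3148.
%OS = 100·exp(−πζ/√(1−ζ²)) = 35.3%.

35.3%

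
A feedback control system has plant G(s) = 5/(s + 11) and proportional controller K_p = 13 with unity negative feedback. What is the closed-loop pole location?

s = -76

Closed-loop transfer function: T(s) = K_p·G(s)/(1 + K_p·G(s)) = 65/(s + 11 + 65) = 65/(s + 76).
The closed-loop pole is at s = −76.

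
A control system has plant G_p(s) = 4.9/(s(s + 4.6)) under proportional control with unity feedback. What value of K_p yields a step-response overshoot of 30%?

K_p = 8.43

From %OS = 100·exp(−πζ/√(1−ζ²)) = 30%, ζ = −ln(0.3)/√(π²+ln²(0.3)) = 0.3579.
Characteristic equation s² + 4.6s + 4.9K_p = 0 gives ζ = 4.6/(2√(4.9K_p)).
Setting ζ = 0.3579: √(4.9K_p) = 4.6/(2·0.3579) = 6.427, so K_p = 41.31/4.9 = 8.43.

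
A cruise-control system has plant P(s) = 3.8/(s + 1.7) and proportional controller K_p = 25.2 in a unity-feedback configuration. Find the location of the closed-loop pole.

Closed-loop transfer function: T(s) = K_p·P(s)/(1 + K_p·P(s)) = 95.76/(s + 1.7 + 95.76) = 95.76/(s + 97.46).
The closed-loop pole is at s = −97.46.

s = -97.46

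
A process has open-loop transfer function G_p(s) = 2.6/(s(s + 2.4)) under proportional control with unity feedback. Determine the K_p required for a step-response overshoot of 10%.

From %OS = 100·exp(−πζ/√(1−ζ²)) = 10%, ζ = −ln(0.1)/√(π²+ln²(0.1)) = 0.5912.
Characteristic equation s² + 2.4s + 2.6K_p = 0 gives ζ = 2.4/(2√(2.6K_p)).
Setting ζ = 0.5912: √(2.6K_p) = 2.4/(2·0.5912) = 2.03, so K_p = 4.121/2.6 = 1.58.

K_p = 1.58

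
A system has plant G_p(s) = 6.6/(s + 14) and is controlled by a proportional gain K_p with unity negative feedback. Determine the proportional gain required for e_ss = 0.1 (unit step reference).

The loop is type 0, so e_ss(step) = 1/(1 + K_pos) with K_pos = K_p·G_p(0).
G_p(0) = 0.4714. Require 1/(1 + K_p·0.4714) = 0.1, so 1 + 0.4714·K_p = 10.
K_p = (10 − 1)/0.4714 = 19.1.

K_p = 19.1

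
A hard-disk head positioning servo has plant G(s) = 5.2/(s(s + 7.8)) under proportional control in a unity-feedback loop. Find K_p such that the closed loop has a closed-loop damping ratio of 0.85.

Closed-loop characteristic equation: s² + 7.8s + K_p·5.2 = 0.
So ω_n = √(5.2K_p) and 2ζω_n = 7.8, giving ζ = 7.8/(2√(5.2K_p)).
Setting ζ = 0.85: √(5.2K_p) = 7.8/(2·0.85) = 4.588, so K_p = 21.05/5.2 = 4.05.

K_p = 4.05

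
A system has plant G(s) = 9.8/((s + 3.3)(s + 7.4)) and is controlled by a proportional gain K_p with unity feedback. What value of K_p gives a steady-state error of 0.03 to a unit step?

The loop is type 0, so e_ss(step) = 1/(1 + K_pos) with K_pos = K_p·G(0).
G(0) = 0.4013. Require 1/(1 + K_p·0.4013) = 0.03, so 1 + 0.4013·K_p = 33.33.
K_p = (33.33 − 1)/0.4013 = 80.6.

K_p = 80.6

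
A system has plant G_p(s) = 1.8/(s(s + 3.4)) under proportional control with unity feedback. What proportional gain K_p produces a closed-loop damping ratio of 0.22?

Closed-loop characteristic equation: s² + 3.4s + K_p·1.8 = 0.
So ω_n = √(1.8K_p) and 2ζω_n = 3.4, giving ζ = 3.4/(2√(1.8K_p)).
Setting ζ = 0.22: √(1.8K_p) = 3.4/(2·0.22) = 7.727, so K_p = 59.71/1.8 = 33.2.

K_p = 33.2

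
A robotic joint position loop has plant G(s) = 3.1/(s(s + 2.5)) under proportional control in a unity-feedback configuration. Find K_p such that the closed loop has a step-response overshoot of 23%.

From %OS = 100·exp(−πζ/√(1−ζ²)) = 23%, ζ = −ln(0.23)/√(π²+ln²(0.23)) = 0.4237.
Characteristic equation s² + 2.5s + 3.1K_p = 0 gives ζ = 2.5/(2√(3.1K_p)).
Setting ζ = 0.4237: √(3.1K_p) = 2.5/(2·0.4237) = 2.95, so K_p = 8.702/3.1 = 2.81.

K_p = 2.81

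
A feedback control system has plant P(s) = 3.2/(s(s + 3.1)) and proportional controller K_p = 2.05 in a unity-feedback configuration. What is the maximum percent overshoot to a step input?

The closed-loop denominator s² + 3.1s + 6.56 gives ω_n = √6.56 = 2.561 and ζ = 3.1/(2ω_n) = 0.6052.
%OS = 100·exp(−πζ/√(1−ζ²)) = 100·exp(−π·0.6052/√0.6338) = 9.18%.

9.18%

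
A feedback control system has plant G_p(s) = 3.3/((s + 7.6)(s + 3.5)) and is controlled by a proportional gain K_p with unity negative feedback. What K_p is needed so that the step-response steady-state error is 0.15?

The loop is type 0, so e_ss(step) = 1/(1 + K_pos) with K_pos = K_p·G_p(0).
G_p(0) = 0.1241. Require 1/(1 + K_p·0.1241) = 0.15, so 1 + 0.1241·K_p = 6.667.
K_p = (6.667 − 1)/0.1241 = 45.7.

K_p = 45.7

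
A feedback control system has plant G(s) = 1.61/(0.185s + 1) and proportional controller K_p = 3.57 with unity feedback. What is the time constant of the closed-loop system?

τ = 0.0274 s

Closed loop: T(s) = K_p·G/(1+K_p·G) = 5.748/(0.185s + 1 + 5.748), with pole at s = −(1 + 5.748)/0.185 = −36.47.
Closed-loop time constant τ = 1/36.47 = 0.0274 s.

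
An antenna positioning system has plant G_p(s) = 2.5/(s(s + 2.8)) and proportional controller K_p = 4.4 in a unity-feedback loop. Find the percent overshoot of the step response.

The closed-loop denominator s² + 2.8s + 11 gives ω_n = √11 = 3.317 and ζ = 2.8/(2ω_n) = 0.4221.
%OS = 100·exp(−πζ/√(1−ζ²)) = 100·exp(−π·0.4221/√0.8218) = 23.2%.

23.2%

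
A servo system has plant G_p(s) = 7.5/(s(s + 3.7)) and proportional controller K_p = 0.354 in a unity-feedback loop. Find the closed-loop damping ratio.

The closed-loop denominator is s(s+3.7) + 0.354·7.5 = s² + 3.7s + 2.655.
Matching s² + 2ζω_n s + ω_n²: ω_n = √2.655 = 1.629 rad/s and 2ζω_n = 3.7, so ζ = 3.7/(2·1.629) = 1.14.

ζ = 1.14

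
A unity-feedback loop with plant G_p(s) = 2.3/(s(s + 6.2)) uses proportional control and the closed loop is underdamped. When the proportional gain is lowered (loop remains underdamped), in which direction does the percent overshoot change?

ζ = 6.2/(2√(2.3K_p)) rises as K_p falls; higher damping means less overshoot.

decrease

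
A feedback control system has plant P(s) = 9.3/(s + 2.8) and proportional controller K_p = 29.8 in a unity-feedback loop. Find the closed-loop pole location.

Closed-loop transfer function: T(s) = K_p·P(s)/(1 + K_p·P(s)) = 277.1/(s + 2.8 + 277.1) = 277.1/(s + 279.9).
The closed-loop pole is at s = −279.9.

s = -279.9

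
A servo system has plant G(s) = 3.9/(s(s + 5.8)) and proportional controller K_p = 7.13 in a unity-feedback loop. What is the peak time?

T_p = 0.713 s

From 1 + K_pG(s) = 0: s² + 5.8s + 27.81 = 0 ⇒ ω_n = 5.273, ζ = 0.5499.
Damped frequency ω_d = ω_n√(1−ζ²) = 4.404 rad/s, so peak time T_p = π/ω_d = 0.713 s.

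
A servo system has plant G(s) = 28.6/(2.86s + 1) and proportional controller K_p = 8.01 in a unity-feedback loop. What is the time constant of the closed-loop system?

Closed loop: T(s) = K_p·G/(1+K_p·G) = 229.1/(2.86s + 1 + 229.1), with pole at s = −(1 + 229.1)/2.86 = −80.45.
Closed-loop time constant τ = 1/80.45 = 0.0124 s.

τ = 0.0124 s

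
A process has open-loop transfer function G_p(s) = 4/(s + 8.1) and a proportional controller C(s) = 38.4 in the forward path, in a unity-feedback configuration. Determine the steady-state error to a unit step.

0.0501

The loop is type 0. Static position error constant K_pos = C(0)·G_p(0) = 38.4·0.4938 = 18.96.
Steady-state error to a unit step: e_ss = 1/(1+K_pos) = 1/19.96 = 0.0501.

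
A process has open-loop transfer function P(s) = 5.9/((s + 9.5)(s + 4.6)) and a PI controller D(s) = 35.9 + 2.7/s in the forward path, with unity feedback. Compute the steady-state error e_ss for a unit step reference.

The open loop D(s)P(s) has a pole at the origin (type 1), so the static position error constant is infinite and e_ss = 1/(1+∞) = 0.

0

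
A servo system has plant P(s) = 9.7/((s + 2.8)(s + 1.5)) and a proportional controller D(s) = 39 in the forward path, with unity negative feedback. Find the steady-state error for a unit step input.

The loop is type 0. Static position error constant K_pos = D(0)·P(0) = 39·2.31 = 90.07.
Steady-state error to a unit step: e_ss = 1/(1+K_pos) = 1/91.07 = 0.011.

0.011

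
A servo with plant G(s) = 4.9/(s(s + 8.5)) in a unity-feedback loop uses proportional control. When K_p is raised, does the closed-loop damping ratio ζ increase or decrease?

ζ = 8.5/(2√(4.9K_p)); increasing K_p raises the denominator, so ζ falls.

decrease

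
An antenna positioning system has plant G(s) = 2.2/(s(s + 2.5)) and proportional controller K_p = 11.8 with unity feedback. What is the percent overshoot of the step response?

From 1 + K_pG(s) = 0: s² + 2.5s + 25.96 = 0 ⇒ ω_n = 5.095, ζ = 0.2453.
%OS = 100·exp(−πζ/√(1−ζ²)) = 100·exp(−π·0.2453/√0.9398) = 45.2%.

45.2%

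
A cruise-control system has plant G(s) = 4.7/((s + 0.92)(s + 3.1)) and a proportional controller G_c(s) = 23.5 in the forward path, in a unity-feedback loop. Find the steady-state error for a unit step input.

0.0252

The loop is type 0. Static position error constant K_pos = G_c(0)·G(0) = 23.5·1.648 = 38.73.
Steady-state error to a unit step: e_ss = 1/(1+K_pos) = 1/39.73 = 0.0252.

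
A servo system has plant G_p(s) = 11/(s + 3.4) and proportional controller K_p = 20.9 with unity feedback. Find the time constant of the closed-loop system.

Closed-loop transfer function: T(s) = K_p·G_p(s)/(1 + K_p·G_p(s)) = 229.9/(s + 3.4 + 229.9) = 229.9/(s + 233.3).
Time constant τ = 1/233.3 = 0.00429 s.

τ = 0.00429 s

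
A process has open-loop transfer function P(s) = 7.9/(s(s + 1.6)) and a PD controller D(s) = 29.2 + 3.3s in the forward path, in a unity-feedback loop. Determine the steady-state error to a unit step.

The open loop D(s)P(s) has a pole at the origin (type 1), so the static position error constant is infinite and e_ss = 1/(1+∞) = 0.

0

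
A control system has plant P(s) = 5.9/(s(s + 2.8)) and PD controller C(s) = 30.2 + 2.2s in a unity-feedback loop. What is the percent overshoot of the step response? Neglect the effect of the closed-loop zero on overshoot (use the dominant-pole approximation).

10%

Forward path: (30.2 + 2.2s)·5.9/(s(s+2.8)). The closed-loop characteristic equation is s² + (2.8 + 5.9·2.2)s + 5.9·30.2 = 0.
That is s² + 15.78s + 178.2 = 0, so ω_n = 13.35 rad/s and ζ = 15.78/(2·13.35) = 0.5911.
%OS = 100·exp(−πζ/√(1−ζ²)) = 10%.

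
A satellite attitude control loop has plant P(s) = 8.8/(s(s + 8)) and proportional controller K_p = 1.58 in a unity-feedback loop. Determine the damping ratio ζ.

ζ = 1.07

1 + K_p·P(s) = 0 gives s² + 8s + 13.9 = 0.
Matching s² + 2ζω_n s + ω_n²: ω_n = √13.9 = 3.729 rad/s and 2ζω_n = 8, so ζ = 8/(2·3.729) = 1.07.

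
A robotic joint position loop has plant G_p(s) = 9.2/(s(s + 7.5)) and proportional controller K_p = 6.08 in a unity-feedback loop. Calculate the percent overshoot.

The closed-loop denominator s² + 7.5s + 55.94 gives ω_n = √55.94 = 7.479 and ζ = 7.5/(2ω_n) = 0.5014.
%OS = 100·exp(−πζ/√(1−ζ²)) = 100·exp(−π·0.5014/√0.7486) = 16.2%.

16.2%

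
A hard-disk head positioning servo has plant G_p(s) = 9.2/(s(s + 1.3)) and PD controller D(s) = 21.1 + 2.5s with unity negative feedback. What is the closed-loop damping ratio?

ζ = 0.872

Forward path: (21.1 + 2.5s)·9.2/(s(s+1.3)). The closed-loop characteristic equation is s² + (1.3 + 9.2·2.5)s + 9.2·21.1 = 0.
That is s² + 24.3s + 194.1 = 0, so ω_n = 13.93 rad/s and ζ = 24.3/(2·13.93) = 0.872.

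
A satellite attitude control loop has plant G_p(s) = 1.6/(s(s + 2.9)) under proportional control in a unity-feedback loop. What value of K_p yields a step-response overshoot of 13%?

K_p = 4.43

From %OS = 100·exp(−πζ/√(1−ζ²)) = 13%, ζ = −ln(0.13)/√(π²+ln²(0.13)) = 0.5446.
Characteristic equation s² + 2.9s + 1.6K_p = 0 gives ζ = 2.9/(2√(1.6K_p)).
Setting ζ = 0.5446: √(1.6K_p) = 2.9/(2·0.5446) = 2.662, so K_p = 7.088/1.6 = 4.43.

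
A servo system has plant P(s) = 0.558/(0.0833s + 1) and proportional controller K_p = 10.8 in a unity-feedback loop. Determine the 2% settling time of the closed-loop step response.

T_s ≈ 0.0474 s

Closed loop: T(s) = K_p·P/(1+K_p·P) = 6.026/(0.0833s + 1 + 6.026), with pole at s = −(1 + 6.026)/0.0833 = −84.35.
τ = 1/84.35 = 0.01186 s, so 2% settling time ≈ 4τ = 0.0474 s.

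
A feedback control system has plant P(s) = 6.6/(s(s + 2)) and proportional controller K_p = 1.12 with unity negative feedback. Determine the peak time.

From 1 + K_pP(s) = 0: s² + 2s + 7.392 = 0 ⇒ ω_n = 2.719, ζ = 0.3678.
Damped frequency ω_d = ω_n√(1−ζ²) = 2.528 rad/s, so peak time T_p = π/ω_d = 1.24 s.

T_p = 1.24 s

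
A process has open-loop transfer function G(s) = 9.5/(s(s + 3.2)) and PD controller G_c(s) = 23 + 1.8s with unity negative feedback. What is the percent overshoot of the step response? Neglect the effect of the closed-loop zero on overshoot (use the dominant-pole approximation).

Forward path: (23 + 1.8s)·9.5/(s(s+3.2)). The closed-loop characteristic equation is s² + (3.2 + 9.5·1.8)s + 9.5·23 = 0.
That is s² + 20.3s + 218.5 = 0, so ω_n = 14.78 rad/s and ζ = 20.3/(2·14.78) = 0.6867.
%OS = 100·exp(−πζ/√(1−ζ²)) = 5.14%.

5.14%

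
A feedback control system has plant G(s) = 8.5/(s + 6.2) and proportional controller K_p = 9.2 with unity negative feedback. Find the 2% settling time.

T_s ≈ 0.0474 s

Closed-loop transfer function: T(s) = K_p·G(s)/(1 + K_p·G(s)) = 78.2/(s + 6.2 + 78.2) = 78.2/(s + 84.4).
Time constant τ = 1/84.4 = 0.01185 s, so the 2% settling time is about 4τ = 0.0474 s.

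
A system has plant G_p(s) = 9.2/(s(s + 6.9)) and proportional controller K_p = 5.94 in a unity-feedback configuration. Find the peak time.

T_p = 0.481 s

The closed-loop denominator s² + 6.9s + 54.65 gives ω_n = √54.65 = 7.392 and ζ = 6.9/(2ω_n) = 0.4667.
Damped frequency ω_d = ω_n√(1−ζ²) = 6.538 rad/s, so peak time T_p = π/ω_d = 0.481 s.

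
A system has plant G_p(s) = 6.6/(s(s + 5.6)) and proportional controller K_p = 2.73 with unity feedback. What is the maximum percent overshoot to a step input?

6.35%

Closed-loop characteristic equation: s² + 5.6s + 18.02 = 0, so ω_n = 4.245 rad/s and ζ = 5.6/(2·4.245) = 0.6596.
%OS = 100·exp(−πζ/√(1−ζ²)) = 100·exp(−π·0.6596/√0.5649) = 6.35%.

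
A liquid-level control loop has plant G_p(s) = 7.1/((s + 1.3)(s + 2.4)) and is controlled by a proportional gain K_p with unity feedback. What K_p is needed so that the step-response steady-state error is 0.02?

The loop is type 0, so e_ss(step) = 1/(1 + K_pos) with K_pos = K_p·G_p(0).
G_p(0) = 2.276. Require 1/(1 + K_p·2.276) = 0.02, so 1 + 2.276·K_p = 50.
K_p = (50 − 1)/2.276 = 21.5.

K_p = 21.5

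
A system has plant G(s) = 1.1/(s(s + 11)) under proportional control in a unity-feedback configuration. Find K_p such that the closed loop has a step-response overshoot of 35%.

K_p = 274

From %OS = 100·exp(−πζ/√(1−ζ²)) = 35%, ζ = −ln(0.35)/√(π²+ln²(0.35)) = 0.3169.
Characteristic equation s² + 11s + 1.1K_p = 0 gives ζ = 11/(2√(1.1K_p)).
Setting ζ = 0.3169: √(1.1K_p) = 11/(2·0.3169) = 17.35, so K_p = 301.1/1.1 = 274.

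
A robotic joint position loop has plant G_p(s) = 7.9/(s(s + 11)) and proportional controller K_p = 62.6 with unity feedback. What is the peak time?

The closed-loop denominator s² + 11s + 494.5 gives ω_n = √494.5 = 22.24 and ζ = 11/(2ω_n) = 0.2473.
Damped frequency ω_d = ω_n√(1−ζ²) = 21.55 rad/s, so peak time T_p = π/ω_d = 0.146 s.

T_p = 0.146 s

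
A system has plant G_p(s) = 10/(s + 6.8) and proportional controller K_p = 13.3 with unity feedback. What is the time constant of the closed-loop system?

Closed-loop transfer function: T(s) = K_p·G_p(s)/(1 + K_p·G_p(s)) = 133/(s + 6.8 + 133) = 133/(s + 139.8).
Time constant τ = 1/139.8 = 0.00715 s.

τ = 0.00715 s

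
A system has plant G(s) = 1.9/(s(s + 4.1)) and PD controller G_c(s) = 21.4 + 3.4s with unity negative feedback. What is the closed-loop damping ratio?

ζ = 0.828

Forward path: (21.4 + 3.4s)·1.9/(s(s+4.1)). The closed-loop characteristic equation is s² + (4.1 + 1.9·3.4)s + 1.9·21.4 = 0.
That is s² + 10.56s + 40.66 = 0, so ω_n = 6.377 rad/s and ζ = 10.56/(2·6.377) = 0.828.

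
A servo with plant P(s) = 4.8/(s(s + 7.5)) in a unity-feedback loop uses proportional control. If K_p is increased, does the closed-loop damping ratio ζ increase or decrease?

decrease

ζ = 7.5/(2√(4.8K_p)); increasing K_p raises the denominator, so ζ falls.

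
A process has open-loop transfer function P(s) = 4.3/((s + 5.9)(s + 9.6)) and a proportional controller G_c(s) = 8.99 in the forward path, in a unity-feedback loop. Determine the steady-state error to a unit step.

The loop is type 0. Static position error constant K_pos = G_c(0)·P(0) = 8.99·0.07592 = 0.6825.
Steady-state error to a unit step: e_ss = 1/(1+K_pos) = 1/1.683 = 0.594.

0.594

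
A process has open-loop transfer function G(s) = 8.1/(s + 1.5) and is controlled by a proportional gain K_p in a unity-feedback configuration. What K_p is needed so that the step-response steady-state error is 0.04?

For a type-0 loop with proportional control, e_ss = 1/(1 + K_p·G(0)).
G(0) = 5.4. Require 1/(1 + K_p·5.4) = 0.04, so 1 + 5.4·K_p = 25.
K_p = (25 − 1)/5.4 = 4.44.

K_p = 4.44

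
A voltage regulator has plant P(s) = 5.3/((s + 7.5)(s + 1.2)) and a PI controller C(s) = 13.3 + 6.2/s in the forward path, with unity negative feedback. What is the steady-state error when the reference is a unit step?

The open loop C(s)P(s) has a pole at the origin (type 1), so the static position error constant is infinite and e_ss = 1/(1+∞) = 0.

0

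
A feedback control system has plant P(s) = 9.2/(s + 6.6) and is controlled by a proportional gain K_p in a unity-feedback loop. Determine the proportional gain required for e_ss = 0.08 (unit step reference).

K_p = 8.25

The loop is type 0, so e_ss(step) = 1/(1 + K_pos) with K_pos = K_p·P(0).
P(0) = 1.394. Require 1/(1 + K_p·1.394) = 0.08, so 1 + 1.394·K_p = 12.5.
K_p = (12.5 − 1)/1.394 = 8.25.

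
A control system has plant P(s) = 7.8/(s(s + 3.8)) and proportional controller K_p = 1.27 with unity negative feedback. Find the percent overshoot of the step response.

From 1 + K_pP(s) = 0: s² + 3.8s + 9.906 = 0 ⇒ ω_n = 3.147, ζ = 0.6037.
%OS = 100·exp(−πζ/√(1−ζ²)) = 100·exp(−π·0.6037/√0.6356) = 9.27%.

9.27%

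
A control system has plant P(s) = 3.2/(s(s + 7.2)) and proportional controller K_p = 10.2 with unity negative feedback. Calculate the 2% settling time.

Closed-loop characteristic equation: s² + 7.2s + 32.64 = 0, so ω_n = 5.713 rad/s and ζ = 7.2/(2·5.713) = 0.6301.
2% settling time T_s ≈ 4/(ζω_n) = 4/3.6 = 1.11 s.

T_s ≈ 1.11 s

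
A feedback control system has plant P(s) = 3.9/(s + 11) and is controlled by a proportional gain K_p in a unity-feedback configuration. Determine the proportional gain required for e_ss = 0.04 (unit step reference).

K_p = 67.7

For a type-0 loop with proportional control, e_ss = 1/(1 + K_p·P(0)).
P(0) = 0.3545. Require 1/(1 + K_p·0.3545) = 0.04, so 1 + 0.3545·K_p = 25.
K_p = (25 − 1)/0.3545 = 67.7.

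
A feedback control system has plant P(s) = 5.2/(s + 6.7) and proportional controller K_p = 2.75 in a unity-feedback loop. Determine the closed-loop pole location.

Closed-loop transfer function: T(s) = K_p·P(s)/(1 + K_p·P(s)) = 14.3/(s + 6.7 + 14.3) = 14.3/(s + 21).
The closed-loop pole is at s = −21.

s = -21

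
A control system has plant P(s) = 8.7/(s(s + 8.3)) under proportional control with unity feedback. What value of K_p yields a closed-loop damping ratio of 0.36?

K_p = 15.3

Closed-loop characteristic equation: s² + 8.3s + K_p·8.7 = 0.
So ω_n = √(8.7K_p) and 2ζω_n = 8.3, giving ζ = 8.3/(2√(8.7K_p)).
Setting ζ = 0.36: √(8.7K_p) = 8.3/(2·0.36) = 11.53, so K_p = 132.9/8.7 = 15.3.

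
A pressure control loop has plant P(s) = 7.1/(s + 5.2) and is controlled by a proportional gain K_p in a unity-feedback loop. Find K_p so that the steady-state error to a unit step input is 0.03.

For a type-0 loop with proportional control, e_ss = 1/(1 + K_p·P(0)).
P(0) = 1.365. Require 1/(1 + K_p·1.365) = 0.03, so 1 + 1.365·K_p = 33.33.
K_p = (33.33 − 1)/1.365 = 23.7.

K_p = 23.7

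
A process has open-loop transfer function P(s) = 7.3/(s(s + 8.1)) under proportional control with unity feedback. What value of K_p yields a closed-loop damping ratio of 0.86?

Closed-loop characteristic equation: s² + 8.1s + K_p·7.3 = 0.
So ω_n = √(7.3K_p) and 2ζω_n = 8.1, giving ζ = 8.1/(2√(7.3K_p)).
Setting ζ = 0.86: √(7.3K_p) = 8.1/(2·0.86) = 4.709, so K_p = 22.18/7.3 = 3.04.

K_p = 3.04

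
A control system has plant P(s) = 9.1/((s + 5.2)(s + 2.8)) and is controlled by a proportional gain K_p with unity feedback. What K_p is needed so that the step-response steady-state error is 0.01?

K_p = 158

The loop is type 0, so e_ss(step) = 1/(1 + K_pos) with K_pos = K_p·P(0).
P(0) = 0.625. Require 1/(1 + K_p·0.625) = 0.01, so 1 + 0.625·K_p = 100.
K_p = (100 − 1)/0.625 = 158.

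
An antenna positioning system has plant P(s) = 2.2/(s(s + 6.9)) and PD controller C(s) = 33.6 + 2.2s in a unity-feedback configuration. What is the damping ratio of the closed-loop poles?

Forward path: (33.6 + 2.2s)·2.2/(s(s+6.9)). The closed-loop characteristic equation is s² + (6.9 + 2.2·2.2)s + 2.2·33.6 = 0.
That is s² + 11.74s + 73.92 = 0, so ω_n = 8.598 rad/s and ζ = 11.74/(2·8.598) = 0.6827.

ζ = 0.683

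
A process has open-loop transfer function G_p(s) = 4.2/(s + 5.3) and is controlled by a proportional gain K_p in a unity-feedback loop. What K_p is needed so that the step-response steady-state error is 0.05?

The loop is type 0, so e_ss(step) = 1/(1 + K_pos) with K_pos = K_p·G_p(0).
G_p(0) = 0.7925. Require 1/(1 + K_p·0.7925) = 0.05, so 1 + 0.7925·K_p = 20.
K_p = (20 − 1)/0.7925 = 24.

K_p = 24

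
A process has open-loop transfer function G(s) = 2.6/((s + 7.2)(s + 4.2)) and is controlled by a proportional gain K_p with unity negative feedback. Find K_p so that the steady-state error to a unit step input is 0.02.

The loop is type 0, so e_ss(step) = 1/(1 + K_pos) with K_pos = K_p·G(0).
G(0) = 0.08598. Require 1/(1 + K_p·0.08598) = 0.02, so 1 + 0.08598·K_p = 50.
K_p = (50 − 1)/0.08598 = 570.

K_p = 570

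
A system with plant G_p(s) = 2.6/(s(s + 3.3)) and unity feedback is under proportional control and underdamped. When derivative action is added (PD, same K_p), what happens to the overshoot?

With PD the characteristic equation becomes s² + (a + K·K_d)s + K·K_p = 0; the damping term grows, ζ rises, overshoot falls.

decrease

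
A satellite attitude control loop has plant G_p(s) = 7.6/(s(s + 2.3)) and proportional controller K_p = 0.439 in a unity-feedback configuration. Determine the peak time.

Closed-loop characteristic equation: s² + 2.3s + 3.336 = 0, so ω_n = 1.827 rad/s and ζ = 2.3/(2·1.827) = 0.6296.
Damped frequency ω_d = ω_n√(1−ζ²) = 1.419 rad/s, so peak time T_p = π/ω_d = 2.21 s.

T_p = 2.21 s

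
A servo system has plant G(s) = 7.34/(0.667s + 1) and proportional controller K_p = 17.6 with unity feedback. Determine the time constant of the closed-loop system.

Closed loop: T(s) = K_p·G/(1+K_p·G) = 129.2/(0.667s + 1 + 129.2), with pole at s = −(1 + 129.2)/0.667 = −195.2.
Closed-loop time constant τ = 1/195.2 = 0.00512 s.

τ = 0.00512 s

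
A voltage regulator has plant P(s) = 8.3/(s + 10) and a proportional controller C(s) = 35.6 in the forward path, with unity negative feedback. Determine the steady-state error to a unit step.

The loop is type 0. Static position error constant K_pos = C(0)·P(0) = 35.6·0.83 = 29.55.
Steady-state error to a unit step: e_ss = 1/(1+K_pos) = 1/30.55 = 0.0327.

0.0327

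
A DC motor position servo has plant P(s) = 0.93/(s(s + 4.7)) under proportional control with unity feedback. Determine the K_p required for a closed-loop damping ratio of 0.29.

Closed-loop characteristic equation: s² + 4.7s + K_p·0.93 = 0.
So ω_n = √(0.93K_p) and 2ζω_n = 4.7, giving ζ = 4.7/(2√(0.93K_p)).
Setting ζ = 0.29: √(0.93K_p) = 4.7/(2·0.29) = 8.103, so K_p = 65.67/0.93 = 70.6.

K_p = 70.6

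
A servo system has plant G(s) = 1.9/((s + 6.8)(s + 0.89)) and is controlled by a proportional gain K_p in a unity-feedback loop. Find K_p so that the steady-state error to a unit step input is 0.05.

K_p = 60.5

Steady-state error for a unit step on this type-0 loop is 1/(1 + K_p·G(0)).
G(0) = 0.3139. Require 1/(1 + K_p·0.3139) = 0.05, so 1 + 0.3139·K_p = 20.
K_p = (20 − 1)/0.3139 = 60.5.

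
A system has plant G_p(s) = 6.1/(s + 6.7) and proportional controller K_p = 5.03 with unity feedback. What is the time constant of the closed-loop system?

τ = 0.0268 s

Closed-loop transfer function: T(s) = K_p·G_p(s)/(1 + K_p·G_p(s)) = 30.68/(s + 6.7 + 30.68) = 30.68/(s + 37.38).
Time constant τ = 1/37.38 = 0.0268 s.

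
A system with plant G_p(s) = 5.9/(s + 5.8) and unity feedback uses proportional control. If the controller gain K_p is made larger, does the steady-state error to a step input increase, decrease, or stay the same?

decrease

The position error constant K_pos = K_p·G_p(0) grows with K_p, and e_ss = 1/(1+K_pos) falls.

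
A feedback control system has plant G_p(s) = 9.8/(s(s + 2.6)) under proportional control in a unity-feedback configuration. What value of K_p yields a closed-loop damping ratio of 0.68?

K_p = 0.373

Closed-loop characteristic equation: s² + 2.6s + K_p·9.8 = 0.
So ω_n = √(9.8K_p) and 2ζω_n = 2.6, giving ζ = 2.6/(2√(9.8K_p)).
Setting ζ = 0.68: √(9.8K_p) = 2.6/(2·0.68) = 1.912, so K_p = 3.655/9.8 = 0.373.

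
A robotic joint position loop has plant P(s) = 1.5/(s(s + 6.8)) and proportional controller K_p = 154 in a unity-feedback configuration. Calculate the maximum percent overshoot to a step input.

Closed-loop characteristic equation: s² + 6.8s + 231 = 0, so ω_n = 15.2 rad/s and ζ = 6.8/(2·15.2) = 0.2237.
%OS = 100·exp(−πζ/√(1−ζ²)) = 100·exp(−π·0.2237/√0.95) = 48.6%.

48.6%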